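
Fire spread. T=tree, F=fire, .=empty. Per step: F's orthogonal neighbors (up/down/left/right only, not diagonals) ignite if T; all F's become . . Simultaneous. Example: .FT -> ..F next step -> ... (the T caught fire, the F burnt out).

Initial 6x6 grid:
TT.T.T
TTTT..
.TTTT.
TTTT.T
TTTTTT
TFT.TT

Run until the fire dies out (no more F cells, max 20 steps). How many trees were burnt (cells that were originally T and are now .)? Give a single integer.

Answer: 26

Derivation:
Step 1: +3 fires, +1 burnt (F count now 3)
Step 2: +3 fires, +3 burnt (F count now 3)
Step 3: +4 fires, +3 burnt (F count now 4)
Step 4: +4 fires, +4 burnt (F count now 4)
Step 5: +6 fires, +4 burnt (F count now 6)
Step 6: +5 fires, +6 burnt (F count now 5)
Step 7: +1 fires, +5 burnt (F count now 1)
Step 8: +0 fires, +1 burnt (F count now 0)
Fire out after step 8
Initially T: 27, now '.': 35
Total burnt (originally-T cells now '.'): 26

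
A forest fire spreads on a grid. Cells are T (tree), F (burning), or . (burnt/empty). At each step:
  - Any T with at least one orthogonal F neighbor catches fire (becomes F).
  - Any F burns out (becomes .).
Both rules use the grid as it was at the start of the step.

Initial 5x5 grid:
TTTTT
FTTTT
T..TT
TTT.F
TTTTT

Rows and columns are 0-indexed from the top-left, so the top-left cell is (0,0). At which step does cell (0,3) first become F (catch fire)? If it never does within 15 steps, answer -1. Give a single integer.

Step 1: cell (0,3)='T' (+5 fires, +2 burnt)
Step 2: cell (0,3)='T' (+6 fires, +5 burnt)
Step 3: cell (0,3)='T' (+6 fires, +6 burnt)
Step 4: cell (0,3)='F' (+3 fires, +6 burnt)
  -> target ignites at step 4
Step 5: cell (0,3)='.' (+0 fires, +3 burnt)
  fire out at step 5

4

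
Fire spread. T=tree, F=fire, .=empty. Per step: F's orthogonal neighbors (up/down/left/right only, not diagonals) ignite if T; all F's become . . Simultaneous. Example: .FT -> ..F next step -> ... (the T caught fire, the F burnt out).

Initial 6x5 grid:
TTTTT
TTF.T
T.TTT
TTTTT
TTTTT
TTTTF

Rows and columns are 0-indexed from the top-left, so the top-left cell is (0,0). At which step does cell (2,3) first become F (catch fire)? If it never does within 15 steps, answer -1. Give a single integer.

Step 1: cell (2,3)='T' (+5 fires, +2 burnt)
Step 2: cell (2,3)='F' (+8 fires, +5 burnt)
  -> target ignites at step 2
Step 3: cell (2,3)='.' (+8 fires, +8 burnt)
Step 4: cell (2,3)='.' (+4 fires, +8 burnt)
Step 5: cell (2,3)='.' (+1 fires, +4 burnt)
Step 6: cell (2,3)='.' (+0 fires, +1 burnt)
  fire out at step 6

2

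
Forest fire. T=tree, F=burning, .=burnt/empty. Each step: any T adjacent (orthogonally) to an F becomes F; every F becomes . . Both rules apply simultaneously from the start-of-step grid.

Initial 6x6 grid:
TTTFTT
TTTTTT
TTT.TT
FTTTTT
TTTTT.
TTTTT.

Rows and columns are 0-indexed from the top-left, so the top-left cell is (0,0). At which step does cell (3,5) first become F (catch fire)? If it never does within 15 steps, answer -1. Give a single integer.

Step 1: cell (3,5)='T' (+6 fires, +2 burnt)
Step 2: cell (3,5)='T' (+9 fires, +6 burnt)
Step 3: cell (3,5)='T' (+8 fires, +9 burnt)
Step 4: cell (3,5)='T' (+4 fires, +8 burnt)
Step 5: cell (3,5)='F' (+3 fires, +4 burnt)
  -> target ignites at step 5
Step 6: cell (3,5)='.' (+1 fires, +3 burnt)
Step 7: cell (3,5)='.' (+0 fires, +1 burnt)
  fire out at step 7

5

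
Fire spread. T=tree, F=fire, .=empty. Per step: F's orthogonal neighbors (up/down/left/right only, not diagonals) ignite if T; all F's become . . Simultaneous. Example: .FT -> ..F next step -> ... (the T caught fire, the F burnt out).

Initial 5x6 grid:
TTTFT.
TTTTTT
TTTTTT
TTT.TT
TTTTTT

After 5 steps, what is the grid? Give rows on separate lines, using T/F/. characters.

Step 1: 3 trees catch fire, 1 burn out
  TTF.F.
  TTTFTT
  TTTTTT
  TTT.TT
  TTTTTT
Step 2: 4 trees catch fire, 3 burn out
  TF....
  TTF.FT
  TTTFTT
  TTT.TT
  TTTTTT
Step 3: 5 trees catch fire, 4 burn out
  F.....
  TF...F
  TTF.FT
  TTT.TT
  TTTTTT
Step 4: 5 trees catch fire, 5 burn out
  ......
  F.....
  TF...F
  TTF.FT
  TTTTTT
Step 5: 5 trees catch fire, 5 burn out
  ......
  ......
  F.....
  TF...F
  TTFTFT

......
......
F.....
TF...F
TTFTFT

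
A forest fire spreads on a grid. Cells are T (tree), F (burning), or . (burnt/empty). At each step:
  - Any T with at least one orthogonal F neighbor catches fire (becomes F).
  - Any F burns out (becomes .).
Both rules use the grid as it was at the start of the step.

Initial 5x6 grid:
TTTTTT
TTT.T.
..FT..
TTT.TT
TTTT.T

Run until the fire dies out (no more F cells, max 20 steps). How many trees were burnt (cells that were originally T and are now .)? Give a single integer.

Answer: 18

Derivation:
Step 1: +3 fires, +1 burnt (F count now 3)
Step 2: +4 fires, +3 burnt (F count now 4)
Step 3: +6 fires, +4 burnt (F count now 6)
Step 4: +3 fires, +6 burnt (F count now 3)
Step 5: +2 fires, +3 burnt (F count now 2)
Step 6: +0 fires, +2 burnt (F count now 0)
Fire out after step 6
Initially T: 21, now '.': 27
Total burnt (originally-T cells now '.'): 18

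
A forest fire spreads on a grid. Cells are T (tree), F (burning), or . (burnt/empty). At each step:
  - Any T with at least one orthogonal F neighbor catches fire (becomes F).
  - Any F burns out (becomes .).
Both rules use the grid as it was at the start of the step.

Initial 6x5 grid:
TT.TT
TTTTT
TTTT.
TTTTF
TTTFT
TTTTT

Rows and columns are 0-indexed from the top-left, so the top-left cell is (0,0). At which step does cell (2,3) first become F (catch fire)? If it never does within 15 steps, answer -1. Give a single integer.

Step 1: cell (2,3)='T' (+4 fires, +2 burnt)
Step 2: cell (2,3)='F' (+5 fires, +4 burnt)
  -> target ignites at step 2
Step 3: cell (2,3)='.' (+5 fires, +5 burnt)
Step 4: cell (2,3)='.' (+6 fires, +5 burnt)
Step 5: cell (2,3)='.' (+3 fires, +6 burnt)
Step 6: cell (2,3)='.' (+2 fires, +3 burnt)
Step 7: cell (2,3)='.' (+1 fires, +2 burnt)
Step 8: cell (2,3)='.' (+0 fires, +1 burnt)
  fire out at step 8

2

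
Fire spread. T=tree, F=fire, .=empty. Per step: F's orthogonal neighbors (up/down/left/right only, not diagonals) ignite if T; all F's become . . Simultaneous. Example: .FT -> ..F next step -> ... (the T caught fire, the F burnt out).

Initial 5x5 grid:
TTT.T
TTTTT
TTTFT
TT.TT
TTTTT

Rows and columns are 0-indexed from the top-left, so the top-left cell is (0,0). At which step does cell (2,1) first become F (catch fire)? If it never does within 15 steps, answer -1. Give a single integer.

Step 1: cell (2,1)='T' (+4 fires, +1 burnt)
Step 2: cell (2,1)='F' (+5 fires, +4 burnt)
  -> target ignites at step 2
Step 3: cell (2,1)='.' (+7 fires, +5 burnt)
Step 4: cell (2,1)='.' (+4 fires, +7 burnt)
Step 5: cell (2,1)='.' (+2 fires, +4 burnt)
Step 6: cell (2,1)='.' (+0 fires, +2 burnt)
  fire out at step 6

2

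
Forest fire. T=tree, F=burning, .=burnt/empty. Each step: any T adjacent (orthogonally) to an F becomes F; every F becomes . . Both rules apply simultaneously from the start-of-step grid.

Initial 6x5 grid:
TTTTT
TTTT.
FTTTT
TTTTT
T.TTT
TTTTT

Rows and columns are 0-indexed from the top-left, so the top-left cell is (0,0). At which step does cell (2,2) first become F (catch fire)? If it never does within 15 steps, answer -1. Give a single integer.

Step 1: cell (2,2)='T' (+3 fires, +1 burnt)
Step 2: cell (2,2)='F' (+5 fires, +3 burnt)
  -> target ignites at step 2
Step 3: cell (2,2)='.' (+5 fires, +5 burnt)
Step 4: cell (2,2)='.' (+6 fires, +5 burnt)
Step 5: cell (2,2)='.' (+4 fires, +6 burnt)
Step 6: cell (2,2)='.' (+3 fires, +4 burnt)
Step 7: cell (2,2)='.' (+1 fires, +3 burnt)
Step 8: cell (2,2)='.' (+0 fires, +1 burnt)
  fire out at step 8

2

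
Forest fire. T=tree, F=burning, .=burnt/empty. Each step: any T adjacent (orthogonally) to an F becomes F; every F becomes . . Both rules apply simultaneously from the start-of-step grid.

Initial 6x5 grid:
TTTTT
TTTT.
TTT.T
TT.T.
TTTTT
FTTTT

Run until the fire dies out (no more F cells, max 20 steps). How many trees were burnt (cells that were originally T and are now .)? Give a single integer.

Answer: 24

Derivation:
Step 1: +2 fires, +1 burnt (F count now 2)
Step 2: +3 fires, +2 burnt (F count now 3)
Step 3: +4 fires, +3 burnt (F count now 4)
Step 4: +4 fires, +4 burnt (F count now 4)
Step 5: +5 fires, +4 burnt (F count now 5)
Step 6: +2 fires, +5 burnt (F count now 2)
Step 7: +2 fires, +2 burnt (F count now 2)
Step 8: +1 fires, +2 burnt (F count now 1)
Step 9: +1 fires, +1 burnt (F count now 1)
Step 10: +0 fires, +1 burnt (F count now 0)
Fire out after step 10
Initially T: 25, now '.': 29
Total burnt (originally-T cells now '.'): 24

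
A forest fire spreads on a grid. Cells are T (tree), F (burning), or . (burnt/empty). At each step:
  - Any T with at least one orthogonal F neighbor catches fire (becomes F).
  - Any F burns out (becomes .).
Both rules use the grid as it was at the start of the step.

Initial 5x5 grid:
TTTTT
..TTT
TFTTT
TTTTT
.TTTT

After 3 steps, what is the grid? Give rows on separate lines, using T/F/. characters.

Step 1: 3 trees catch fire, 1 burn out
  TTTTT
  ..TTT
  F.FTT
  TFTTT
  .TTTT
Step 2: 5 trees catch fire, 3 burn out
  TTTTT
  ..FTT
  ...FT
  F.FTT
  .FTTT
Step 3: 5 trees catch fire, 5 burn out
  TTFTT
  ...FT
  ....F
  ...FT
  ..FTT

TTFTT
...FT
....F
...FT
..FTT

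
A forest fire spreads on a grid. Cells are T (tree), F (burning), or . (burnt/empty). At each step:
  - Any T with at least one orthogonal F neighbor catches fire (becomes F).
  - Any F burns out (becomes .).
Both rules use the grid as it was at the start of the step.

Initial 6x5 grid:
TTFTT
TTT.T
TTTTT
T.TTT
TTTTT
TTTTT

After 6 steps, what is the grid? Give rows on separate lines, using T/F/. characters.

Step 1: 3 trees catch fire, 1 burn out
  TF.FT
  TTF.T
  TTTTT
  T.TTT
  TTTTT
  TTTTT
Step 2: 4 trees catch fire, 3 burn out
  F...F
  TF..T
  TTFTT
  T.TTT
  TTTTT
  TTTTT
Step 3: 5 trees catch fire, 4 burn out
  .....
  F...F
  TF.FT
  T.FTT
  TTTTT
  TTTTT
Step 4: 4 trees catch fire, 5 burn out
  .....
  .....
  F...F
  T..FT
  TTFTT
  TTTTT
Step 5: 5 trees catch fire, 4 burn out
  .....
  .....
  .....
  F...F
  TF.FT
  TTFTT
Step 6: 4 trees catch fire, 5 burn out
  .....
  .....
  .....
  .....
  F...F
  TF.FT

.....
.....
.....
.....
F...F
TF.FT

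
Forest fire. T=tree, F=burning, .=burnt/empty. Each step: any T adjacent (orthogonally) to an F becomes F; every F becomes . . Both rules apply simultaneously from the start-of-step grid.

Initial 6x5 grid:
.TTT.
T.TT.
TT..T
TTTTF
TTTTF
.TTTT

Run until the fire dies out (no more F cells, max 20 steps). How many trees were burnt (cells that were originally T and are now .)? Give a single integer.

Step 1: +4 fires, +2 burnt (F count now 4)
Step 2: +3 fires, +4 burnt (F count now 3)
Step 3: +3 fires, +3 burnt (F count now 3)
Step 4: +4 fires, +3 burnt (F count now 4)
Step 5: +1 fires, +4 burnt (F count now 1)
Step 6: +1 fires, +1 burnt (F count now 1)
Step 7: +0 fires, +1 burnt (F count now 0)
Fire out after step 7
Initially T: 21, now '.': 25
Total burnt (originally-T cells now '.'): 16

Answer: 16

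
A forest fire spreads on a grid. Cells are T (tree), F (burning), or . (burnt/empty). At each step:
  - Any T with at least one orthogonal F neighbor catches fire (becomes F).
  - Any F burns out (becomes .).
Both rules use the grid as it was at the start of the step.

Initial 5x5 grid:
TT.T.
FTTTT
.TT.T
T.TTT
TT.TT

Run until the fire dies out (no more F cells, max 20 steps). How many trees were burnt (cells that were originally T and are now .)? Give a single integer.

Step 1: +2 fires, +1 burnt (F count now 2)
Step 2: +3 fires, +2 burnt (F count now 3)
Step 3: +2 fires, +3 burnt (F count now 2)
Step 4: +3 fires, +2 burnt (F count now 3)
Step 5: +2 fires, +3 burnt (F count now 2)
Step 6: +2 fires, +2 burnt (F count now 2)
Step 7: +1 fires, +2 burnt (F count now 1)
Step 8: +0 fires, +1 burnt (F count now 0)
Fire out after step 8
Initially T: 18, now '.': 22
Total burnt (originally-T cells now '.'): 15

Answer: 15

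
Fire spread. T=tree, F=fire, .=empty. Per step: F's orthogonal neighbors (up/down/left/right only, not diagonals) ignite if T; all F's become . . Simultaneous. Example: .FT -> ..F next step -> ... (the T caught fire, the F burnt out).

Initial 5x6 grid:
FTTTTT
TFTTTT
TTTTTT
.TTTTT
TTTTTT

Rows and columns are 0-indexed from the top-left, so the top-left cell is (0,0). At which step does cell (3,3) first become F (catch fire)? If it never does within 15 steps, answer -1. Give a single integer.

Step 1: cell (3,3)='T' (+4 fires, +2 burnt)
Step 2: cell (3,3)='T' (+5 fires, +4 burnt)
Step 3: cell (3,3)='T' (+5 fires, +5 burnt)
Step 4: cell (3,3)='F' (+6 fires, +5 burnt)
  -> target ignites at step 4
Step 5: cell (3,3)='.' (+4 fires, +6 burnt)
Step 6: cell (3,3)='.' (+2 fires, +4 burnt)
Step 7: cell (3,3)='.' (+1 fires, +2 burnt)
Step 8: cell (3,3)='.' (+0 fires, +1 burnt)
  fire out at step 8

4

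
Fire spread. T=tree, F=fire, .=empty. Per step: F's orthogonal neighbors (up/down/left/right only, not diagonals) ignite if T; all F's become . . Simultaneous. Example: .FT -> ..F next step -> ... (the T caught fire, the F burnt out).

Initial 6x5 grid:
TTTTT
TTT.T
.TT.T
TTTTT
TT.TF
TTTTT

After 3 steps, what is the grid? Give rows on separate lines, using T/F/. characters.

Step 1: 3 trees catch fire, 1 burn out
  TTTTT
  TTT.T
  .TT.T
  TTTTF
  TT.F.
  TTTTF
Step 2: 3 trees catch fire, 3 burn out
  TTTTT
  TTT.T
  .TT.F
  TTTF.
  TT...
  TTTF.
Step 3: 3 trees catch fire, 3 burn out
  TTTTT
  TTT.F
  .TT..
  TTF..
  TT...
  TTF..

TTTTT
TTT.F
.TT..
TTF..
TT...
TTF..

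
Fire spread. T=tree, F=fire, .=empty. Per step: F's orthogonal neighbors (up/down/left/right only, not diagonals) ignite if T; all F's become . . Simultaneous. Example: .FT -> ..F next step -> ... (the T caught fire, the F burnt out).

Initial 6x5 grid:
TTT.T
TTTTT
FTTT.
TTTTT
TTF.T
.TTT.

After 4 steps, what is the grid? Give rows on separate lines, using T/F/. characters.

Step 1: 6 trees catch fire, 2 burn out
  TTT.T
  FTTTT
  .FTT.
  FTFTT
  TF..T
  .TFT.
Step 2: 8 trees catch fire, 6 burn out
  FTT.T
  .FTTT
  ..FT.
  .F.FT
  F...T
  .F.F.
Step 3: 4 trees catch fire, 8 burn out
  .FT.T
  ..FTT
  ...F.
  ....F
  ....T
  .....
Step 4: 3 trees catch fire, 4 burn out
  ..F.T
  ...FT
  .....
  .....
  ....F
  .....

..F.T
...FT
.....
.....
....F
.....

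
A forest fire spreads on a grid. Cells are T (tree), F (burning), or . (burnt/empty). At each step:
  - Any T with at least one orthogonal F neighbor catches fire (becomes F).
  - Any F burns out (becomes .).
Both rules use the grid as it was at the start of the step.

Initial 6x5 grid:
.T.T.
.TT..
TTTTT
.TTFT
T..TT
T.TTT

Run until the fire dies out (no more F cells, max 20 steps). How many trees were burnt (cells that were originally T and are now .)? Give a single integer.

Step 1: +4 fires, +1 burnt (F count now 4)
Step 2: +5 fires, +4 burnt (F count now 5)
Step 3: +4 fires, +5 burnt (F count now 4)
Step 4: +2 fires, +4 burnt (F count now 2)
Step 5: +1 fires, +2 burnt (F count now 1)
Step 6: +0 fires, +1 burnt (F count now 0)
Fire out after step 6
Initially T: 19, now '.': 27
Total burnt (originally-T cells now '.'): 16

Answer: 16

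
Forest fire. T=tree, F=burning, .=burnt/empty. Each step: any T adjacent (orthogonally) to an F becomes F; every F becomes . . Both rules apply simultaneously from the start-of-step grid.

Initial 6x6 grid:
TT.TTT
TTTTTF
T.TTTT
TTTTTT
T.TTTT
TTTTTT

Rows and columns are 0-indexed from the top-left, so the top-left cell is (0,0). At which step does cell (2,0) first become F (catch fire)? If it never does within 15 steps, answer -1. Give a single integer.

Step 1: cell (2,0)='T' (+3 fires, +1 burnt)
Step 2: cell (2,0)='T' (+4 fires, +3 burnt)
Step 3: cell (2,0)='T' (+5 fires, +4 burnt)
Step 4: cell (2,0)='T' (+5 fires, +5 burnt)
Step 5: cell (2,0)='T' (+5 fires, +5 burnt)
Step 6: cell (2,0)='F' (+5 fires, +5 burnt)
  -> target ignites at step 6
Step 7: cell (2,0)='.' (+2 fires, +5 burnt)
Step 8: cell (2,0)='.' (+2 fires, +2 burnt)
Step 9: cell (2,0)='.' (+1 fires, +2 burnt)
Step 10: cell (2,0)='.' (+0 fires, +1 burnt)
  fire out at step 10

6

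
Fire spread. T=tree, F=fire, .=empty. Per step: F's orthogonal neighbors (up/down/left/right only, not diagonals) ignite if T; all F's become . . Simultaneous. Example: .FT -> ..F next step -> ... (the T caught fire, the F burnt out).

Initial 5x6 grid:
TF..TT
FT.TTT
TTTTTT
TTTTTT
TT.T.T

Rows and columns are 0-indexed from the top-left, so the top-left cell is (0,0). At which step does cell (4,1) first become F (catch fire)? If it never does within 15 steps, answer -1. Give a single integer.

Step 1: cell (4,1)='T' (+3 fires, +2 burnt)
Step 2: cell (4,1)='T' (+2 fires, +3 burnt)
Step 3: cell (4,1)='T' (+3 fires, +2 burnt)
Step 4: cell (4,1)='F' (+3 fires, +3 burnt)
  -> target ignites at step 4
Step 5: cell (4,1)='.' (+3 fires, +3 burnt)
Step 6: cell (4,1)='.' (+4 fires, +3 burnt)
Step 7: cell (4,1)='.' (+3 fires, +4 burnt)
Step 8: cell (4,1)='.' (+2 fires, +3 burnt)
Step 9: cell (4,1)='.' (+0 fires, +2 burnt)
  fire out at step 9

4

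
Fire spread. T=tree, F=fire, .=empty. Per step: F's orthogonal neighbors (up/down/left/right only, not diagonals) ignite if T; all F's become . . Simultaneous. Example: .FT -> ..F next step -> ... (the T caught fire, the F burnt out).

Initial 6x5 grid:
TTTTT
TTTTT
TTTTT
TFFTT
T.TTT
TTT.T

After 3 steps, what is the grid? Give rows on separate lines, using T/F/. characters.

Step 1: 5 trees catch fire, 2 burn out
  TTTTT
  TTTTT
  TFFTT
  F..FT
  T.FTT
  TTT.T
Step 2: 8 trees catch fire, 5 burn out
  TTTTT
  TFFTT
  F..FT
  ....F
  F..FT
  TTF.T
Step 3: 8 trees catch fire, 8 burn out
  TFFTT
  F..FT
  ....F
  .....
  ....F
  FF..T

TFFTT
F..FT
....F
.....
....F
FF..T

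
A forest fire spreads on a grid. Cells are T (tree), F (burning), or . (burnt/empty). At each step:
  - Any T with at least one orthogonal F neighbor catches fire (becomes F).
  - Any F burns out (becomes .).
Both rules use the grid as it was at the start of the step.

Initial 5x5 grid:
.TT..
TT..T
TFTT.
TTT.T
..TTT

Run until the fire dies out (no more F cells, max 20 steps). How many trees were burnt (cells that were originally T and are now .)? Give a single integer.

Answer: 14

Derivation:
Step 1: +4 fires, +1 burnt (F count now 4)
Step 2: +5 fires, +4 burnt (F count now 5)
Step 3: +2 fires, +5 burnt (F count now 2)
Step 4: +1 fires, +2 burnt (F count now 1)
Step 5: +1 fires, +1 burnt (F count now 1)
Step 6: +1 fires, +1 burnt (F count now 1)
Step 7: +0 fires, +1 burnt (F count now 0)
Fire out after step 7
Initially T: 15, now '.': 24
Total burnt (originally-T cells now '.'): 14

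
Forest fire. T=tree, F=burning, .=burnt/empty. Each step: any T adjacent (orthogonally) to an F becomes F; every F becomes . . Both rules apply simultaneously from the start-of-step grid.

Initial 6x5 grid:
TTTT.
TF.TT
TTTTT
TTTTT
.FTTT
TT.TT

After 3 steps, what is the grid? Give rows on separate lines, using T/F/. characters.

Step 1: 6 trees catch fire, 2 burn out
  TFTT.
  F..TT
  TFTTT
  TFTTT
  ..FTT
  TF.TT
Step 2: 8 trees catch fire, 6 burn out
  F.FT.
  ...TT
  F.FTT
  F.FTT
  ...FT
  F..TT
Step 3: 5 trees catch fire, 8 burn out
  ...F.
  ...TT
  ...FT
  ...FT
  ....F
  ...FT

...F.
...TT
...FT
...FT
....F
...FT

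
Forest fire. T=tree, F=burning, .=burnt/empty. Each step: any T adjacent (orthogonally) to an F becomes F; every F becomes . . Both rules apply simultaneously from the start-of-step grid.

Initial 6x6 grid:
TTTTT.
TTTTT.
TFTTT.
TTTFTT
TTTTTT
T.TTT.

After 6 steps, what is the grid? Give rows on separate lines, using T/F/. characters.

Step 1: 8 trees catch fire, 2 burn out
  TTTTT.
  TFTTT.
  F.FFT.
  TFF.FT
  TTTFTT
  T.TTT.
Step 2: 11 trees catch fire, 8 burn out
  TFTTT.
  F.FFT.
  ....F.
  F....F
  TFF.FT
  T.TFT.
Step 3: 8 trees catch fire, 11 burn out
  F.FFT.
  ....F.
  ......
  ......
  F....F
  T.F.F.
Step 4: 2 trees catch fire, 8 burn out
  ....F.
  ......
  ......
  ......
  ......
  F.....
Step 5: 0 trees catch fire, 2 burn out
  ......
  ......
  ......
  ......
  ......
  ......
Step 6: 0 trees catch fire, 0 burn out
  ......
  ......
  ......
  ......
  ......
  ......

......
......
......
......
......
......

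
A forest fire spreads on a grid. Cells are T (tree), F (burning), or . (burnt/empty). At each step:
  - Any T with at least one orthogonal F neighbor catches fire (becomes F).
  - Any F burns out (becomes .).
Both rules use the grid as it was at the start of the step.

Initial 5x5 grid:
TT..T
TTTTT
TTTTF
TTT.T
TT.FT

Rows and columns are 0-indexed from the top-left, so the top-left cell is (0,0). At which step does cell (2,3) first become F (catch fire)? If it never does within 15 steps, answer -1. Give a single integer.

Step 1: cell (2,3)='F' (+4 fires, +2 burnt)
  -> target ignites at step 1
Step 2: cell (2,3)='.' (+3 fires, +4 burnt)
Step 3: cell (2,3)='.' (+3 fires, +3 burnt)
Step 4: cell (2,3)='.' (+3 fires, +3 burnt)
Step 5: cell (2,3)='.' (+4 fires, +3 burnt)
Step 6: cell (2,3)='.' (+2 fires, +4 burnt)
Step 7: cell (2,3)='.' (+0 fires, +2 burnt)
  fire out at step 7

1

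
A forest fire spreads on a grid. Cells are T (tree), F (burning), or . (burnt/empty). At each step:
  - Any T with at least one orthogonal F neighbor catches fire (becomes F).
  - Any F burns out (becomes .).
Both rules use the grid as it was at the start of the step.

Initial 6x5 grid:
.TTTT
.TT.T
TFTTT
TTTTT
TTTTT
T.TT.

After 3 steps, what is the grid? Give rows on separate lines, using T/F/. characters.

Step 1: 4 trees catch fire, 1 burn out
  .TTTT
  .FT.T
  F.FTT
  TFTTT
  TTTTT
  T.TT.
Step 2: 6 trees catch fire, 4 burn out
  .FTTT
  ..F.T
  ...FT
  F.FTT
  TFTTT
  T.TT.
Step 3: 5 trees catch fire, 6 burn out
  ..FTT
  ....T
  ....F
  ...FT
  F.FTT
  T.TT.

..FTT
....T
....F
...FT
F.FTT
T.TT.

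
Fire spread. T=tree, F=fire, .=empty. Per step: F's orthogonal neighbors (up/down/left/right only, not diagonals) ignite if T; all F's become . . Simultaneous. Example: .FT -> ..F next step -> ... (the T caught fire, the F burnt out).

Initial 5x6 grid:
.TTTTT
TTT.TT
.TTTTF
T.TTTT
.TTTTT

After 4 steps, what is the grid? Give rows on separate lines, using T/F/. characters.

Step 1: 3 trees catch fire, 1 burn out
  .TTTTT
  TTT.TF
  .TTTF.
  T.TTTF
  .TTTTT
Step 2: 5 trees catch fire, 3 burn out
  .TTTTF
  TTT.F.
  .TTF..
  T.TTF.
  .TTTTF
Step 3: 4 trees catch fire, 5 burn out
  .TTTF.
  TTT...
  .TF...
  T.TF..
  .TTTF.
Step 4: 5 trees catch fire, 4 burn out
  .TTF..
  TTF...
  .F....
  T.F...
  .TTF..

.TTF..
TTF...
.F....
T.F...
.TTF..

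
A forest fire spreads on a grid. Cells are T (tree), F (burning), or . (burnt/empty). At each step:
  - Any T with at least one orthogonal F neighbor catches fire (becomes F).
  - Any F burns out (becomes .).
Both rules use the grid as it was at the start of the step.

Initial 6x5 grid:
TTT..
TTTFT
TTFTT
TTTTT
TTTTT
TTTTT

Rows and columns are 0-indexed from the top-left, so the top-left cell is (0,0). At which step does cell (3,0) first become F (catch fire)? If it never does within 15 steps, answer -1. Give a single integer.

Step 1: cell (3,0)='T' (+5 fires, +2 burnt)
Step 2: cell (3,0)='T' (+7 fires, +5 burnt)
Step 3: cell (3,0)='F' (+7 fires, +7 burnt)
  -> target ignites at step 3
Step 4: cell (3,0)='.' (+5 fires, +7 burnt)
Step 5: cell (3,0)='.' (+2 fires, +5 burnt)
Step 6: cell (3,0)='.' (+0 fires, +2 burnt)
  fire out at step 6

3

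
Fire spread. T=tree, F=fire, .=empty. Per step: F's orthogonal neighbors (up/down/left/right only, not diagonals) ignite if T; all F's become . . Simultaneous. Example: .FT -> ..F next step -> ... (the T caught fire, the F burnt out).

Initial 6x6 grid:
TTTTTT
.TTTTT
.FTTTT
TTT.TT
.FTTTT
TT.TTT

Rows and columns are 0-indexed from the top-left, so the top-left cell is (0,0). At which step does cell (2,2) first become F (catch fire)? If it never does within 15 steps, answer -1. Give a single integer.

Step 1: cell (2,2)='F' (+5 fires, +2 burnt)
  -> target ignites at step 1
Step 2: cell (2,2)='.' (+7 fires, +5 burnt)
Step 3: cell (2,2)='.' (+6 fires, +7 burnt)
Step 4: cell (2,2)='.' (+6 fires, +6 burnt)
Step 5: cell (2,2)='.' (+4 fires, +6 burnt)
Step 6: cell (2,2)='.' (+1 fires, +4 burnt)
Step 7: cell (2,2)='.' (+0 fires, +1 burnt)
  fire out at step 7

1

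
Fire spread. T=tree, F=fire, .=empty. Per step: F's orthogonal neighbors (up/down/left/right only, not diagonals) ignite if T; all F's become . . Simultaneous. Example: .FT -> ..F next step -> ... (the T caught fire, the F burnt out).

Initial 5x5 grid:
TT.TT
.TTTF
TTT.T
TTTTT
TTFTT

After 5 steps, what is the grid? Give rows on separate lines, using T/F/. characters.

Step 1: 6 trees catch fire, 2 burn out
  TT.TF
  .TTF.
  TTT.F
  TTFTT
  TF.FT
Step 2: 8 trees catch fire, 6 burn out
  TT.F.
  .TF..
  TTF..
  TF.FF
  F...F
Step 3: 3 trees catch fire, 8 burn out
  TT...
  .F...
  TF...
  F....
  .....
Step 4: 2 trees catch fire, 3 burn out
  TF...
  .....
  F....
  .....
  .....
Step 5: 1 trees catch fire, 2 burn out
  F....
  .....
  .....
  .....
  .....

F....
.....
.....
.....
.....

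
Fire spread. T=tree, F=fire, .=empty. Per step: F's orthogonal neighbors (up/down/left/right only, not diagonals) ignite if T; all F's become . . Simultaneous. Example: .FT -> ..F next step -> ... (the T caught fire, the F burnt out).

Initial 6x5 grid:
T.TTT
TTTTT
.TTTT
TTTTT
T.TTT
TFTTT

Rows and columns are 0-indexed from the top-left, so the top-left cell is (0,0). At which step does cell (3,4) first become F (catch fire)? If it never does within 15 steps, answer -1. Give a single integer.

Step 1: cell (3,4)='T' (+2 fires, +1 burnt)
Step 2: cell (3,4)='T' (+3 fires, +2 burnt)
Step 3: cell (3,4)='T' (+4 fires, +3 burnt)
Step 4: cell (3,4)='T' (+4 fires, +4 burnt)
Step 5: cell (3,4)='F' (+4 fires, +4 burnt)
  -> target ignites at step 5
Step 6: cell (3,4)='.' (+4 fires, +4 burnt)
Step 7: cell (3,4)='.' (+3 fires, +4 burnt)
Step 8: cell (3,4)='.' (+2 fires, +3 burnt)
Step 9: cell (3,4)='.' (+0 fires, +2 burnt)
  fire out at step 9

5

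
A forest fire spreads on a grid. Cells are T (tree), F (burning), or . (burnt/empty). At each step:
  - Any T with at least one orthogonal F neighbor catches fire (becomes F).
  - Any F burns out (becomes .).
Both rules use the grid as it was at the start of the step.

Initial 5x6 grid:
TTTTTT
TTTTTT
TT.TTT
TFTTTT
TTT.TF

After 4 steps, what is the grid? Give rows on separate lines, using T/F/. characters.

Step 1: 6 trees catch fire, 2 burn out
  TTTTTT
  TTTTTT
  TF.TTT
  F.FTTF
  TFT.F.
Step 2: 7 trees catch fire, 6 burn out
  TTTTTT
  TFTTTT
  F..TTF
  ...FF.
  F.F...
Step 3: 6 trees catch fire, 7 burn out
  TFTTTT
  F.FTTF
  ...FF.
  ......
  ......
Step 4: 5 trees catch fire, 6 burn out
  F.FTTF
  ...FF.
  ......
  ......
  ......

F.FTTF
...FF.
......
......
......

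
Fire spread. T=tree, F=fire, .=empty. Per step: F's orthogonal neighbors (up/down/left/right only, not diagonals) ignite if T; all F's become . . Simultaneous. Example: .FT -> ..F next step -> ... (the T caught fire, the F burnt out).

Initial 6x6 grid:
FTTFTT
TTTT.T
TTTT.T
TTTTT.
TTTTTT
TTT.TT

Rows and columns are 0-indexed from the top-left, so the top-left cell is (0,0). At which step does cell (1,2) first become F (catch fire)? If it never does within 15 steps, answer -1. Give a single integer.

Step 1: cell (1,2)='T' (+5 fires, +2 burnt)
Step 2: cell (1,2)='F' (+5 fires, +5 burnt)
  -> target ignites at step 2
Step 3: cell (1,2)='.' (+5 fires, +5 burnt)
Step 4: cell (1,2)='.' (+6 fires, +5 burnt)
Step 5: cell (1,2)='.' (+4 fires, +6 burnt)
Step 6: cell (1,2)='.' (+4 fires, +4 burnt)
Step 7: cell (1,2)='.' (+1 fires, +4 burnt)
Step 8: cell (1,2)='.' (+0 fires, +1 burnt)
  fire out at step 8

2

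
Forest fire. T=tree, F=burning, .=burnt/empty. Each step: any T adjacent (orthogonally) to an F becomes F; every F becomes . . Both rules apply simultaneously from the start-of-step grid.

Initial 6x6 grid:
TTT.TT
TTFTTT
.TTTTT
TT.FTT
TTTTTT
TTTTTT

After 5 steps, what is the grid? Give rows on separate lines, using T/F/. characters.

Step 1: 7 trees catch fire, 2 burn out
  TTF.TT
  TF.FTT
  .TFFTT
  TT..FT
  TTTFTT
  TTTTTT
Step 2: 9 trees catch fire, 7 burn out
  TF..TT
  F...FT
  .F..FT
  TT...F
  TTF.FT
  TTTFTT
Step 3: 9 trees catch fire, 9 burn out
  F...FT
  .....F
  .....F
  TF....
  TF...F
  TTF.FT
Step 4: 5 trees catch fire, 9 burn out
  .....F
  ......
  ......
  F.....
  F.....
  TF...F
Step 5: 1 trees catch fire, 5 burn out
  ......
  ......
  ......
  ......
  ......
  F.....

......
......
......
......
......
F.....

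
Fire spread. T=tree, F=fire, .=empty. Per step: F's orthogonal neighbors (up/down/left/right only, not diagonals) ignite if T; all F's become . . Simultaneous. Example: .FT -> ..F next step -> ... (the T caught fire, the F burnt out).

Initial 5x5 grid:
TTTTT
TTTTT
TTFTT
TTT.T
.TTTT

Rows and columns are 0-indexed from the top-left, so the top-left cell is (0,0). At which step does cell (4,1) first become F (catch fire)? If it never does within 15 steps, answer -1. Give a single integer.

Step 1: cell (4,1)='T' (+4 fires, +1 burnt)
Step 2: cell (4,1)='T' (+7 fires, +4 burnt)
Step 3: cell (4,1)='F' (+8 fires, +7 burnt)
  -> target ignites at step 3
Step 4: cell (4,1)='.' (+3 fires, +8 burnt)
Step 5: cell (4,1)='.' (+0 fires, +3 burnt)
  fire out at step 5

3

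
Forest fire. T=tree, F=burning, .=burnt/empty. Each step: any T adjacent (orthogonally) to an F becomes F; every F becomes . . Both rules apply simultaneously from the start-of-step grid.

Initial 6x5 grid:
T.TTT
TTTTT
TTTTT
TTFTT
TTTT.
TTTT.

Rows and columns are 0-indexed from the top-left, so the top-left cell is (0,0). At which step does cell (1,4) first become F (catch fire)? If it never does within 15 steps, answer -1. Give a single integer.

Step 1: cell (1,4)='T' (+4 fires, +1 burnt)
Step 2: cell (1,4)='T' (+8 fires, +4 burnt)
Step 3: cell (1,4)='T' (+8 fires, +8 burnt)
Step 4: cell (1,4)='F' (+4 fires, +8 burnt)
  -> target ignites at step 4
Step 5: cell (1,4)='.' (+2 fires, +4 burnt)
Step 6: cell (1,4)='.' (+0 fires, +2 burnt)
  fire out at step 6

4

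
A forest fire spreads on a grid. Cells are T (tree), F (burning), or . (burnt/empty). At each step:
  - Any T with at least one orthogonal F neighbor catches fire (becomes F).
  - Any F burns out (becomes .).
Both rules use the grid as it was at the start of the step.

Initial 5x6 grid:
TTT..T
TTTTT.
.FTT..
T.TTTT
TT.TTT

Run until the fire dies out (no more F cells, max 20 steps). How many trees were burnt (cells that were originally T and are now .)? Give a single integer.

Step 1: +2 fires, +1 burnt (F count now 2)
Step 2: +5 fires, +2 burnt (F count now 5)
Step 3: +4 fires, +5 burnt (F count now 4)
Step 4: +3 fires, +4 burnt (F count now 3)
Step 5: +2 fires, +3 burnt (F count now 2)
Step 6: +1 fires, +2 burnt (F count now 1)
Step 7: +0 fires, +1 burnt (F count now 0)
Fire out after step 7
Initially T: 21, now '.': 26
Total burnt (originally-T cells now '.'): 17

Answer: 17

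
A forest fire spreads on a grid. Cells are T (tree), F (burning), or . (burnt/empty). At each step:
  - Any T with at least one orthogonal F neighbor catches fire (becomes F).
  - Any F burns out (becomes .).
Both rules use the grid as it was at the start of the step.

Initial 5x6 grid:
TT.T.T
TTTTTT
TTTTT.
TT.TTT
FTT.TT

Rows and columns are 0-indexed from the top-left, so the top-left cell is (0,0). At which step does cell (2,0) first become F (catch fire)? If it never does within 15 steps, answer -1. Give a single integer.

Step 1: cell (2,0)='T' (+2 fires, +1 burnt)
Step 2: cell (2,0)='F' (+3 fires, +2 burnt)
  -> target ignites at step 2
Step 3: cell (2,0)='.' (+2 fires, +3 burnt)
Step 4: cell (2,0)='.' (+3 fires, +2 burnt)
Step 5: cell (2,0)='.' (+3 fires, +3 burnt)
Step 6: cell (2,0)='.' (+3 fires, +3 burnt)
Step 7: cell (2,0)='.' (+3 fires, +3 burnt)
Step 8: cell (2,0)='.' (+3 fires, +3 burnt)
Step 9: cell (2,0)='.' (+2 fires, +3 burnt)
Step 10: cell (2,0)='.' (+0 fires, +2 burnt)
  fire out at step 10

2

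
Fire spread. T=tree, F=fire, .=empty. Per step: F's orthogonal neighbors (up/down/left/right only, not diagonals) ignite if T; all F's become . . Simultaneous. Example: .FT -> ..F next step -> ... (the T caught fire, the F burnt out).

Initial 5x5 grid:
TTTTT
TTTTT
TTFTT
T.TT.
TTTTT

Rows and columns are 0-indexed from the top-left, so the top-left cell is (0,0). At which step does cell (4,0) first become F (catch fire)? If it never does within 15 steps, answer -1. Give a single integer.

Step 1: cell (4,0)='T' (+4 fires, +1 burnt)
Step 2: cell (4,0)='T' (+7 fires, +4 burnt)
Step 3: cell (4,0)='T' (+7 fires, +7 burnt)
Step 4: cell (4,0)='F' (+4 fires, +7 burnt)
  -> target ignites at step 4
Step 5: cell (4,0)='.' (+0 fires, +4 burnt)
  fire out at step 5

4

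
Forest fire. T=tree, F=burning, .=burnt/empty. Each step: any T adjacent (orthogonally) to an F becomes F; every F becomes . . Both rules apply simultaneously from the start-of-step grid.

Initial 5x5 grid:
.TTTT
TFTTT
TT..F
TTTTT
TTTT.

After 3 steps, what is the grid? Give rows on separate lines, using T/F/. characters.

Step 1: 6 trees catch fire, 2 burn out
  .FTTT
  F.FTF
  TF...
  TTTTF
  TTTT.
Step 2: 6 trees catch fire, 6 burn out
  ..FTF
  ...F.
  F....
  TFTF.
  TTTT.
Step 3: 5 trees catch fire, 6 burn out
  ...F.
  .....
  .....
  F.F..
  TFTF.

...F.
.....
.....
F.F..
TFTF.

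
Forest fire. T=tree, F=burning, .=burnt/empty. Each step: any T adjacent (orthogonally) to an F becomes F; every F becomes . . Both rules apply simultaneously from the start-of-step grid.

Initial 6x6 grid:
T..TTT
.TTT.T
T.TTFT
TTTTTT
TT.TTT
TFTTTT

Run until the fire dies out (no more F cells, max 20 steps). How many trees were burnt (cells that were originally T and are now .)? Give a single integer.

Answer: 27

Derivation:
Step 1: +6 fires, +2 burnt (F count now 6)
Step 2: +9 fires, +6 burnt (F count now 9)
Step 3: +8 fires, +9 burnt (F count now 8)
Step 4: +4 fires, +8 burnt (F count now 4)
Step 5: +0 fires, +4 burnt (F count now 0)
Fire out after step 5
Initially T: 28, now '.': 35
Total burnt (originally-T cells now '.'): 27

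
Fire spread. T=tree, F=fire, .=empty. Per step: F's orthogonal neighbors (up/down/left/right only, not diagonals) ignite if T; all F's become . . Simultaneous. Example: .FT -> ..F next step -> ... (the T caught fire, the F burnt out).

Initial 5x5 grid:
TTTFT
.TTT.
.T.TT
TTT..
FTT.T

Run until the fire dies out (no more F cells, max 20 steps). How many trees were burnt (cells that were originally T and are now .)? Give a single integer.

Step 1: +5 fires, +2 burnt (F count now 5)
Step 2: +5 fires, +5 burnt (F count now 5)
Step 3: +5 fires, +5 burnt (F count now 5)
Step 4: +0 fires, +5 burnt (F count now 0)
Fire out after step 4
Initially T: 16, now '.': 24
Total burnt (originally-T cells now '.'): 15

Answer: 15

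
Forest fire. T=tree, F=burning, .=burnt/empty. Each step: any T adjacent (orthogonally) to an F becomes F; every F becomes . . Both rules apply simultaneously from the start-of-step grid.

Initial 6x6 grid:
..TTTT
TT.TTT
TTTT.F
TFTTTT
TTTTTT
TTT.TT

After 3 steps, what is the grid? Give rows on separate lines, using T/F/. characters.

Step 1: 6 trees catch fire, 2 burn out
  ..TTTT
  TT.TTF
  TFTT..
  F.FTTF
  TFTTTT
  TTT.TT
Step 2: 11 trees catch fire, 6 burn out
  ..TTTF
  TF.TF.
  F.FT..
  ...FF.
  F.FTTF
  TFT.TT
Step 3: 9 trees catch fire, 11 burn out
  ..TTF.
  F..F..
  ...F..
  ......
  ...FF.
  F.F.TF

..TTF.
F..F..
...F..
......
...FF.
F.F.TF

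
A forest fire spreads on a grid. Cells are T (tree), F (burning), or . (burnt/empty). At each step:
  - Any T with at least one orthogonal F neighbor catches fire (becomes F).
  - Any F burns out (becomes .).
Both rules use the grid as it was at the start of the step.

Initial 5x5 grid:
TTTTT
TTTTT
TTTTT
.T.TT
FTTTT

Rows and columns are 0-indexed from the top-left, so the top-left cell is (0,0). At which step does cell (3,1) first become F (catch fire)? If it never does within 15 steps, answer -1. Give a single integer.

Step 1: cell (3,1)='T' (+1 fires, +1 burnt)
Step 2: cell (3,1)='F' (+2 fires, +1 burnt)
  -> target ignites at step 2
Step 3: cell (3,1)='.' (+2 fires, +2 burnt)
Step 4: cell (3,1)='.' (+5 fires, +2 burnt)
Step 5: cell (3,1)='.' (+5 fires, +5 burnt)
Step 6: cell (3,1)='.' (+4 fires, +5 burnt)
Step 7: cell (3,1)='.' (+2 fires, +4 burnt)
Step 8: cell (3,1)='.' (+1 fires, +2 burnt)
Step 9: cell (3,1)='.' (+0 fires, +1 burnt)
  fire out at step 9

2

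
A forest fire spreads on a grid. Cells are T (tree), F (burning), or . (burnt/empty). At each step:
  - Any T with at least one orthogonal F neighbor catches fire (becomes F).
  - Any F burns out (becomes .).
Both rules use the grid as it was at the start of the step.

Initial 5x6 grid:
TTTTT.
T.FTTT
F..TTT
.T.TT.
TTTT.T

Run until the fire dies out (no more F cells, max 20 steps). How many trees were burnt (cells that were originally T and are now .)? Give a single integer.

Step 1: +3 fires, +2 burnt (F count now 3)
Step 2: +5 fires, +3 burnt (F count now 5)
Step 3: +4 fires, +5 burnt (F count now 4)
Step 4: +3 fires, +4 burnt (F count now 3)
Step 5: +1 fires, +3 burnt (F count now 1)
Step 6: +1 fires, +1 burnt (F count now 1)
Step 7: +2 fires, +1 burnt (F count now 2)
Step 8: +0 fires, +2 burnt (F count now 0)
Fire out after step 8
Initially T: 20, now '.': 29
Total burnt (originally-T cells now '.'): 19

Answer: 19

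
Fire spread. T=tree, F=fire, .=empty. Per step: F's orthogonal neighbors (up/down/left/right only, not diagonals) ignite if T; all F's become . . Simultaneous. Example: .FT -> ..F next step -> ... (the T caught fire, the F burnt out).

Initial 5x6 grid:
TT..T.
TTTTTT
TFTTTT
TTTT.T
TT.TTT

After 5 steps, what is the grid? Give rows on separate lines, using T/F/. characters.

Step 1: 4 trees catch fire, 1 burn out
  TT..T.
  TFTTTT
  F.FTTT
  TFTT.T
  TT.TTT
Step 2: 7 trees catch fire, 4 burn out
  TF..T.
  F.FTTT
  ...FTT
  F.FT.T
  TF.TTT
Step 3: 5 trees catch fire, 7 burn out
  F...T.
  ...FTT
  ....FT
  ...F.T
  F..TTT
Step 4: 3 trees catch fire, 5 burn out
  ....T.
  ....FT
  .....F
  .....T
  ...FTT
Step 5: 4 trees catch fire, 3 burn out
  ....F.
  .....F
  ......
  .....F
  ....FT

....F.
.....F
......
.....F
....FT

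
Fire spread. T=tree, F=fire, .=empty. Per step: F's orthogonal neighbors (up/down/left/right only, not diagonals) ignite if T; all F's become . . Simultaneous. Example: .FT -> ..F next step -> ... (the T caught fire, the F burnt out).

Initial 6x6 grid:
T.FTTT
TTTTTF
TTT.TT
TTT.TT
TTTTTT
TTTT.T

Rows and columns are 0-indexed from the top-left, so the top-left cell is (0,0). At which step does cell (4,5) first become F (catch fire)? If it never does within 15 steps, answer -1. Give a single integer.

Step 1: cell (4,5)='T' (+5 fires, +2 burnt)
Step 2: cell (4,5)='T' (+6 fires, +5 burnt)
Step 3: cell (4,5)='F' (+5 fires, +6 burnt)
  -> target ignites at step 3
Step 4: cell (4,5)='.' (+6 fires, +5 burnt)
Step 5: cell (4,5)='.' (+4 fires, +6 burnt)
Step 6: cell (4,5)='.' (+3 fires, +4 burnt)
Step 7: cell (4,5)='.' (+1 fires, +3 burnt)
Step 8: cell (4,5)='.' (+0 fires, +1 burnt)
  fire out at step 8

3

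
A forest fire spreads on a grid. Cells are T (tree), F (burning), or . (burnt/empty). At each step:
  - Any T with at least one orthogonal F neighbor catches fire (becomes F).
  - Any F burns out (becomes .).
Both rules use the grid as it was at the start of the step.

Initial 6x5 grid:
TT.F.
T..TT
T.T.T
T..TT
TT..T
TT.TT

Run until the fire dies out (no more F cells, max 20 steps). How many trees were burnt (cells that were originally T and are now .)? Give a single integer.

Step 1: +1 fires, +1 burnt (F count now 1)
Step 2: +1 fires, +1 burnt (F count now 1)
Step 3: +1 fires, +1 burnt (F count now 1)
Step 4: +1 fires, +1 burnt (F count now 1)
Step 5: +2 fires, +1 burnt (F count now 2)
Step 6: +1 fires, +2 burnt (F count now 1)
Step 7: +1 fires, +1 burnt (F count now 1)
Step 8: +0 fires, +1 burnt (F count now 0)
Fire out after step 8
Initially T: 18, now '.': 20
Total burnt (originally-T cells now '.'): 8

Answer: 8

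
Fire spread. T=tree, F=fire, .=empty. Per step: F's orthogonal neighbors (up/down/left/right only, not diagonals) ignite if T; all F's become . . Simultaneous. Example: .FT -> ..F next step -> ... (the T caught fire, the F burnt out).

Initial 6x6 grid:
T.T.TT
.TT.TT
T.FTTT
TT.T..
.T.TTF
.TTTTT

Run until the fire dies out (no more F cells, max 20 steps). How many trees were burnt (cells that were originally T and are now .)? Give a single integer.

Step 1: +4 fires, +2 burnt (F count now 4)
Step 2: +6 fires, +4 burnt (F count now 6)
Step 3: +3 fires, +6 burnt (F count now 3)
Step 4: +3 fires, +3 burnt (F count now 3)
Step 5: +2 fires, +3 burnt (F count now 2)
Step 6: +1 fires, +2 burnt (F count now 1)
Step 7: +1 fires, +1 burnt (F count now 1)
Step 8: +1 fires, +1 burnt (F count now 1)
Step 9: +1 fires, +1 burnt (F count now 1)
Step 10: +0 fires, +1 burnt (F count now 0)
Fire out after step 10
Initially T: 23, now '.': 35
Total burnt (originally-T cells now '.'): 22

Answer: 22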